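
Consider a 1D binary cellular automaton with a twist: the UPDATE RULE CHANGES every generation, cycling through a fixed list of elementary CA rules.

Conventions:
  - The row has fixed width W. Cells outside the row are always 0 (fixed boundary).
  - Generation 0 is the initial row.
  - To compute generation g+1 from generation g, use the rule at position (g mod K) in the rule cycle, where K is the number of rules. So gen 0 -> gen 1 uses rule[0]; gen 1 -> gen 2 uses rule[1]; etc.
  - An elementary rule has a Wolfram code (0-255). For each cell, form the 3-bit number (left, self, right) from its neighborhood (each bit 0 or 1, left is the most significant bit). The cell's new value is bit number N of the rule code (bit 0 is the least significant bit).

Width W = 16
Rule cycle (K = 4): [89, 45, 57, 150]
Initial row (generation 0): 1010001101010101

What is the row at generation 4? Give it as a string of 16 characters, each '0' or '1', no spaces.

Answer: 1010000101100000

Derivation:
Gen 0: 1010001101010101
Gen 1 (rule 89): 0001101100000000
Gen 2 (rule 45): 1101011001111111
Gen 3 (rule 57): 1010110101000000
Gen 4 (rule 150): 1010000101100000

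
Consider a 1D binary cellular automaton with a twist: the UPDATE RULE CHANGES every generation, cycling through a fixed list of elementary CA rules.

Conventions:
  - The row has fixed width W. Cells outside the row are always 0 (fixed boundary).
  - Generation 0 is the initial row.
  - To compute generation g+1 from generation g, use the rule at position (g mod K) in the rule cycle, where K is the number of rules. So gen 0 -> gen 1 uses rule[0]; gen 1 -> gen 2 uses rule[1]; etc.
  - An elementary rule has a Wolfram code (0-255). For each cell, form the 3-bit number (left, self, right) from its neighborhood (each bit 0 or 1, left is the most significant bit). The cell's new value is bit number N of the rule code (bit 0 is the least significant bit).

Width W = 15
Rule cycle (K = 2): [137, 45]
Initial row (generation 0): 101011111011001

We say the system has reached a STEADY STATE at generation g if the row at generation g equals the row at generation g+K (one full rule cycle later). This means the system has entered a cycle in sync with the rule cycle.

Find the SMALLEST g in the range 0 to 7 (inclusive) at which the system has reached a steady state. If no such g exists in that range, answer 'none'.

Gen 0: 101011111011001
Gen 1 (rule 137): 000011110010000
Gen 2 (rule 45): 111010000010111
Gen 3 (rule 137): 110000111000110
Gen 4 (rule 45): 100110100010100
Gen 5 (rule 137): 000100001000001
Gen 6 (rule 45): 110101101011101
Gen 7 (rule 137): 100001000011000
Gen 8 (rule 45): 101101011010011
Gen 9 (rule 137): 001000010000010

Answer: none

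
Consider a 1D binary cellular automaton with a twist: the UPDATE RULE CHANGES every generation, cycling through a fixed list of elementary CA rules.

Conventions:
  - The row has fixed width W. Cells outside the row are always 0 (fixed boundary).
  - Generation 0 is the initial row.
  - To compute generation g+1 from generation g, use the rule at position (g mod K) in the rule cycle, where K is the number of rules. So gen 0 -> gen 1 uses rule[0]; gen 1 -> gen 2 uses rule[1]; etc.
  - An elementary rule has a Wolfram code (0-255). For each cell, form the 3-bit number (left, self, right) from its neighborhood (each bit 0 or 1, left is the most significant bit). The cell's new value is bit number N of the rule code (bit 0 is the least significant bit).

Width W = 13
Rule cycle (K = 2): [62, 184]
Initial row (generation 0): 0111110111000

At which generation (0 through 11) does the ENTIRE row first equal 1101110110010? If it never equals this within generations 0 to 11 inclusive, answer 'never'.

Gen 0: 0111110111000
Gen 1 (rule 62): 1100001100100
Gen 2 (rule 184): 1010001010010
Gen 3 (rule 62): 1111011111111
Gen 4 (rule 184): 1110111111110
Gen 5 (rule 62): 1001100000001
Gen 6 (rule 184): 0101010000000
Gen 7 (rule 62): 1111111000000
Gen 8 (rule 184): 1111110100000
Gen 9 (rule 62): 1000001110000
Gen 10 (rule 184): 0100001101000
Gen 11 (rule 62): 1110011011100

Answer: never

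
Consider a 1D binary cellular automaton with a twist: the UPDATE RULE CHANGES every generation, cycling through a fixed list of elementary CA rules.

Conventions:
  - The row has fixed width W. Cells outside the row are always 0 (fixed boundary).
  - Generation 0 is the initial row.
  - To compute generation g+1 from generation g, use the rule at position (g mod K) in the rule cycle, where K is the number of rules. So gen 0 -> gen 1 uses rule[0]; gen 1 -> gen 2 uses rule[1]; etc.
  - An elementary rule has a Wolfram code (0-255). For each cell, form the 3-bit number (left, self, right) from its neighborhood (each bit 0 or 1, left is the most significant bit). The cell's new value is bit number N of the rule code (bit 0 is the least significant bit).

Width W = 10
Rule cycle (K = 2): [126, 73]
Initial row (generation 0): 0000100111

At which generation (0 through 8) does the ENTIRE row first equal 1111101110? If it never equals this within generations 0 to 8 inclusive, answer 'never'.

Answer: 3

Derivation:
Gen 0: 0000100111
Gen 1 (rule 126): 0001111101
Gen 2 (rule 73): 1101000100
Gen 3 (rule 126): 1111101110
Gen 4 (rule 73): 1000101010
Gen 5 (rule 126): 1101111111
Gen 6 (rule 73): 1101000001
Gen 7 (rule 126): 1111100011
Gen 8 (rule 73): 1000101011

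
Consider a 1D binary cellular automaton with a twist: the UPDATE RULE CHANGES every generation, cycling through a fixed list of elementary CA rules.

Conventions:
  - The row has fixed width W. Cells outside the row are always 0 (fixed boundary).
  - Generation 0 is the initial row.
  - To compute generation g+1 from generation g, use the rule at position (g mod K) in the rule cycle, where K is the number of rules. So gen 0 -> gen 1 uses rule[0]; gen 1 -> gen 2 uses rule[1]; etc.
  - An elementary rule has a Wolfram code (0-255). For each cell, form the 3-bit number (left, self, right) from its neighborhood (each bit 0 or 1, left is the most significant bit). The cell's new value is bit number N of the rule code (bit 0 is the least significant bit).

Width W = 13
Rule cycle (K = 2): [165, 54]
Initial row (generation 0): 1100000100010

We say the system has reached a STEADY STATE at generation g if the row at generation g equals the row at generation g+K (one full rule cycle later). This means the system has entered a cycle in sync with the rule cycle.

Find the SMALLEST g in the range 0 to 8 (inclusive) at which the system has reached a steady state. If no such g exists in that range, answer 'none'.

Gen 0: 1100000100010
Gen 1 (rule 165): 0001110101010
Gen 2 (rule 54): 0010001111111
Gen 3 (rule 165): 1010100111110
Gen 4 (rule 54): 1111111000001
Gen 5 (rule 165): 0111110011101
Gen 6 (rule 54): 1000001100011
Gen 7 (rule 165): 1011100001000
Gen 8 (rule 54): 1100010011100
Gen 9 (rule 165): 0001010001001
Gen 10 (rule 54): 0011111011111

Answer: none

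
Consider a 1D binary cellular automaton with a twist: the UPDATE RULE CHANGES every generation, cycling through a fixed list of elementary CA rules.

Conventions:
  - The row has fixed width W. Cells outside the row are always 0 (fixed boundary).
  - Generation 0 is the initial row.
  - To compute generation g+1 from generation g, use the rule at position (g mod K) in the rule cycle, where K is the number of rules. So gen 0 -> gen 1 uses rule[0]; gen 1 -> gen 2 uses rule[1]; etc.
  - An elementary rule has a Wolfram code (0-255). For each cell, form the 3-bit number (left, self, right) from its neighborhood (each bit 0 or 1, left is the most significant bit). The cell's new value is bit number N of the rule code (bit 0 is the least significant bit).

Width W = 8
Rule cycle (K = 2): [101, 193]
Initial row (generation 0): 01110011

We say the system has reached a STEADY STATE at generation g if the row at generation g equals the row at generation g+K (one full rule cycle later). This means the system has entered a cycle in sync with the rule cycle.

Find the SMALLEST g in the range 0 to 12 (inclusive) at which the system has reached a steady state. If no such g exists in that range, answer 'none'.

Gen 0: 01110011
Gen 1 (rule 101): 00010001
Gen 2 (rule 193): 11000100
Gen 3 (rule 101): 01010101
Gen 4 (rule 193): 00000000
Gen 5 (rule 101): 11111111
Gen 6 (rule 193): 01111111
Gen 7 (rule 101): 00000001
Gen 8 (rule 193): 11111100
Gen 9 (rule 101): 00000101
Gen 10 (rule 193): 11110000
Gen 11 (rule 101): 00010111
Gen 12 (rule 193): 11000011
Gen 13 (rule 101): 01011001
Gen 14 (rule 193): 00001000

Answer: none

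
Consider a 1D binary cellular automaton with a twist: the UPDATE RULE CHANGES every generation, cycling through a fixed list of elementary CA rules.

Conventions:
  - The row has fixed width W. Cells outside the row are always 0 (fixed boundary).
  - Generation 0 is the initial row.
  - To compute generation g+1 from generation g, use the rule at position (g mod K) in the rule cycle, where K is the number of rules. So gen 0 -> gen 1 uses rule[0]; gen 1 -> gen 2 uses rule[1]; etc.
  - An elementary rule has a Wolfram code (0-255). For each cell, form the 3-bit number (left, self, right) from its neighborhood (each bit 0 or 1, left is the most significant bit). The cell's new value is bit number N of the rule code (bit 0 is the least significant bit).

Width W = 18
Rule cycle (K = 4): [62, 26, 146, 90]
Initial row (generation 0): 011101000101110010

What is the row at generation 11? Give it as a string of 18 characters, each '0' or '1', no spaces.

Answer: 000101010000100101

Derivation:
Gen 0: 011101000101110010
Gen 1 (rule 62): 110011101111001111
Gen 2 (rule 26): 101110001000111000
Gen 3 (rule 146): 000101010101010100
Gen 4 (rule 90): 001000000000000010
Gen 5 (rule 62): 011100000000000111
Gen 6 (rule 26): 110010000000001100
Gen 7 (rule 146): 001101000000010010
Gen 8 (rule 90): 011100100000101101
Gen 9 (rule 62): 110011110001111011
Gen 10 (rule 26): 101110001011000010
Gen 11 (rule 146): 000101010000100101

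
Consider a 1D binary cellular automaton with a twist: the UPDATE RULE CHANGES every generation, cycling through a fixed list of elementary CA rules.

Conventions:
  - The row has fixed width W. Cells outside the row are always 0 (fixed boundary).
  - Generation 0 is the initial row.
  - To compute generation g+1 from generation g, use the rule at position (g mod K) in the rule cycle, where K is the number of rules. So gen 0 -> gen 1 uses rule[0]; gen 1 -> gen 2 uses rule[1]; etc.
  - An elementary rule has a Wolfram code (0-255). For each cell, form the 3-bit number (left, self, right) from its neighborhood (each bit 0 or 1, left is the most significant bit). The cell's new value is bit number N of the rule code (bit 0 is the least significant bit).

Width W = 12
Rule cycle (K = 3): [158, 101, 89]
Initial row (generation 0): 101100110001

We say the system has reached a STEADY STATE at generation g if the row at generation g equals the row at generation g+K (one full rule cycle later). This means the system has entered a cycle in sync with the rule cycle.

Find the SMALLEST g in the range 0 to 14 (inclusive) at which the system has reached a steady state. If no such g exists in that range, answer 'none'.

Answer: none

Derivation:
Gen 0: 101100110001
Gen 1 (rule 158): 101011101011
Gen 2 (rule 101): 111100111101
Gen 3 (rule 89): 100110100100
Gen 4 (rule 158): 111100111110
Gen 5 (rule 101): 000100000010
Gen 6 (rule 89): 110011111001
Gen 7 (rule 158): 101111110111
Gen 8 (rule 101): 110000011001
Gen 9 (rule 89): 111111011100
Gen 10 (rule 158): 111110011010
Gen 11 (rule 101): 000010001110
Gen 12 (rule 89): 111001101011
Gen 13 (rule 158): 110111001010
Gen 14 (rule 101): 011001001110
Gen 15 (rule 89): 011100101011
Gen 16 (rule 158): 111011101010
Gen 17 (rule 101): 001100111110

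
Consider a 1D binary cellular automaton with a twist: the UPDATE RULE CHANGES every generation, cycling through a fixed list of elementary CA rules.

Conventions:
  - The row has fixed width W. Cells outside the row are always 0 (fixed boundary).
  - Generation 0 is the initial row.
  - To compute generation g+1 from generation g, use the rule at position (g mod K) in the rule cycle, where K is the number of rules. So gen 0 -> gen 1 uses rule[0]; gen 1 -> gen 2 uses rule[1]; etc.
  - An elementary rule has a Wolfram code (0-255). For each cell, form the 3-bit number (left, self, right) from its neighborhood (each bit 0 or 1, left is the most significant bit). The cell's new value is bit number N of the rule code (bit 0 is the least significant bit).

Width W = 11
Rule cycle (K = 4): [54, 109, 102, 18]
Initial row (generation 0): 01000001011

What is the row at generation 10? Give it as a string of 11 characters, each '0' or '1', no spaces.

Answer: 11111110101

Derivation:
Gen 0: 01000001011
Gen 1 (rule 54): 11100011100
Gen 2 (rule 109): 10101010101
Gen 3 (rule 102): 11111111111
Gen 4 (rule 18): 00000000000
Gen 5 (rule 54): 00000000000
Gen 6 (rule 109): 11111111111
Gen 7 (rule 102): 00000000001
Gen 8 (rule 18): 00000000010
Gen 9 (rule 54): 00000000111
Gen 10 (rule 109): 11111110101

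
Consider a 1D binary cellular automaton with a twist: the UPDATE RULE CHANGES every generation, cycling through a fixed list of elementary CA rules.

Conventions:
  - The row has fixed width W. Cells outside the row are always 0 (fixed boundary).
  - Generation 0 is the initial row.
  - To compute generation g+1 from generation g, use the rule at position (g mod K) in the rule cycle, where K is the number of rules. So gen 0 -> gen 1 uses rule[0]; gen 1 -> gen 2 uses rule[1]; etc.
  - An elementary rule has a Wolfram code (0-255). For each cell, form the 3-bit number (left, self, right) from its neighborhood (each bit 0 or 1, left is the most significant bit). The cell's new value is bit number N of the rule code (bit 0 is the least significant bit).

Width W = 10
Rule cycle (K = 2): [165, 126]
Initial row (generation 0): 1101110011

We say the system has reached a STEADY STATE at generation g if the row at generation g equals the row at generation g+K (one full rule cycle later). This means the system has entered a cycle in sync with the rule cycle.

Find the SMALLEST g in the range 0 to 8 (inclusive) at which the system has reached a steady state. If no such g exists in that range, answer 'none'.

Answer: none

Derivation:
Gen 0: 1101110011
Gen 1 (rule 165): 0010100000
Gen 2 (rule 126): 0111110000
Gen 3 (rule 165): 0011100111
Gen 4 (rule 126): 0110111101
Gen 5 (rule 165): 0001011011
Gen 6 (rule 126): 0011111111
Gen 7 (rule 165): 1001111110
Gen 8 (rule 126): 1111000011
Gen 9 (rule 165): 0110011000
Gen 10 (rule 126): 1111111100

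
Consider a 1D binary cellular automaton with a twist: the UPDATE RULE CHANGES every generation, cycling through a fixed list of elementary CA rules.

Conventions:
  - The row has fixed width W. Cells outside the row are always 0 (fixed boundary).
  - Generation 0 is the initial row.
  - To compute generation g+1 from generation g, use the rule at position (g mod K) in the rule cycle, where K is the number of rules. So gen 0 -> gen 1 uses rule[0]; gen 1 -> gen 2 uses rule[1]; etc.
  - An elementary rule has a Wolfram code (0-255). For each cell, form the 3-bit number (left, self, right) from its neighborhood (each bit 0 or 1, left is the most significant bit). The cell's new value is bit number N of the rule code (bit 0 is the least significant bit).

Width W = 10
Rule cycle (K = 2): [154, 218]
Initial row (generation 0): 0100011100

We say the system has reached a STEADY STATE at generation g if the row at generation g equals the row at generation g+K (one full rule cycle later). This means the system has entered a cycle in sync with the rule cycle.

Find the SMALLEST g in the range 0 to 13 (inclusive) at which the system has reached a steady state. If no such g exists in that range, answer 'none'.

Answer: 6

Derivation:
Gen 0: 0100011100
Gen 1 (rule 154): 1010111010
Gen 2 (rule 218): 0000111001
Gen 3 (rule 154): 0001110110
Gen 4 (rule 218): 0011110111
Gen 5 (rule 154): 0111100110
Gen 6 (rule 218): 1111111111
Gen 7 (rule 154): 1111111110
Gen 8 (rule 218): 1111111111
Gen 9 (rule 154): 1111111110
Gen 10 (rule 218): 1111111111
Gen 11 (rule 154): 1111111110
Gen 12 (rule 218): 1111111111
Gen 13 (rule 154): 1111111110
Gen 14 (rule 218): 1111111111
Gen 15 (rule 154): 1111111110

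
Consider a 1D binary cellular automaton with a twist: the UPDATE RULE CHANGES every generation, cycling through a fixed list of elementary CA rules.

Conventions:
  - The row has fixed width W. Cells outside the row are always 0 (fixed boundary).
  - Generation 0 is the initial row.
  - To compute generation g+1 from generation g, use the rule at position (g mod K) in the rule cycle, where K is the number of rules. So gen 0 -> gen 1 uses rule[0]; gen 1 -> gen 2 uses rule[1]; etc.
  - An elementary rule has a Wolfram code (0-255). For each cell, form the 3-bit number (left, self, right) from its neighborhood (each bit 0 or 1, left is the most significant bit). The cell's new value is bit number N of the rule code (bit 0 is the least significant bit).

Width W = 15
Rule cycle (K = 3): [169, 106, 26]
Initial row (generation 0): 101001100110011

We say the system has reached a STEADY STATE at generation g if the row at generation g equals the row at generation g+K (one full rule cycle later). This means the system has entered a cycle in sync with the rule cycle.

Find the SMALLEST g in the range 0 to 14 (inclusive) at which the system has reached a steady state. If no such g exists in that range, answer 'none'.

Gen 0: 101001100110011
Gen 1 (rule 169): 010001000100010
Gen 2 (rule 106): 100010001000100
Gen 3 (rule 26): 010101010101010
Gen 4 (rule 169): 001010101010100
Gen 5 (rule 106): 010101010101000
Gen 6 (rule 26): 100000000000100
Gen 7 (rule 169): 001111111110001
Gen 8 (rule 106): 011000000010010
Gen 9 (rule 26): 110100000101101
Gen 10 (rule 169): 101001110011010
Gen 11 (rule 106): 010011010111100
Gen 12 (rule 26): 101110000100010
Gen 13 (rule 169): 011100110001000
Gen 14 (rule 106): 110101110010000
Gen 15 (rule 26): 100001001101000
Gen 16 (rule 169): 001100001010011
Gen 17 (rule 106): 011100010100111

Answer: none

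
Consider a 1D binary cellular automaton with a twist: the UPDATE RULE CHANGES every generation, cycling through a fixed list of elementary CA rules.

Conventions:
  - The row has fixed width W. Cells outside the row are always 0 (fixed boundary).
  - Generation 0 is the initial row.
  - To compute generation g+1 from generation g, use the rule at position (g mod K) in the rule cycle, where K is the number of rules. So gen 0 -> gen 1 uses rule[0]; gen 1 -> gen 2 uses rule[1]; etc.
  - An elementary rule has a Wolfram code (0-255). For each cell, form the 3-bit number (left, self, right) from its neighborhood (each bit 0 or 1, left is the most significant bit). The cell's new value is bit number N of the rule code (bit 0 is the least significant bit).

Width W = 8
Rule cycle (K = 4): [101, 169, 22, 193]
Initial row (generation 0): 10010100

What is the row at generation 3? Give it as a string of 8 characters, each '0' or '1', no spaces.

Answer: 00100011

Derivation:
Gen 0: 10010100
Gen 1 (rule 101): 10011101
Gen 2 (rule 169): 00011010
Gen 3 (rule 22): 00100011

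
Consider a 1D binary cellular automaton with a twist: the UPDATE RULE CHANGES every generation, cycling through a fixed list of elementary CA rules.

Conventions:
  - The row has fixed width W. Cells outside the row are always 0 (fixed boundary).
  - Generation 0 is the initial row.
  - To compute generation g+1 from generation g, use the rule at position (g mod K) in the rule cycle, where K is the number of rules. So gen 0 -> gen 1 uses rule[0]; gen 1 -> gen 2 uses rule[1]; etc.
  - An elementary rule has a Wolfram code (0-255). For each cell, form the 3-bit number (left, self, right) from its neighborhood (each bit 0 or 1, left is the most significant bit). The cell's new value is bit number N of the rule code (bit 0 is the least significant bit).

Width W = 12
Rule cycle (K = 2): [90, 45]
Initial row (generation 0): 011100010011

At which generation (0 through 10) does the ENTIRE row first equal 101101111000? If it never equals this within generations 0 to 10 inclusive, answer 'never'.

Gen 0: 011100010011
Gen 1 (rule 90): 110110101111
Gen 2 (rule 45): 101101111000
Gen 3 (rule 90): 001101001100
Gen 4 (rule 45): 101011001001
Gen 5 (rule 90): 000011110110
Gen 6 (rule 45): 111010001100
Gen 7 (rule 90): 101001011110
Gen 8 (rule 45): 111001110000
Gen 9 (rule 90): 101111011000
Gen 10 (rule 45): 111000110011

Answer: 2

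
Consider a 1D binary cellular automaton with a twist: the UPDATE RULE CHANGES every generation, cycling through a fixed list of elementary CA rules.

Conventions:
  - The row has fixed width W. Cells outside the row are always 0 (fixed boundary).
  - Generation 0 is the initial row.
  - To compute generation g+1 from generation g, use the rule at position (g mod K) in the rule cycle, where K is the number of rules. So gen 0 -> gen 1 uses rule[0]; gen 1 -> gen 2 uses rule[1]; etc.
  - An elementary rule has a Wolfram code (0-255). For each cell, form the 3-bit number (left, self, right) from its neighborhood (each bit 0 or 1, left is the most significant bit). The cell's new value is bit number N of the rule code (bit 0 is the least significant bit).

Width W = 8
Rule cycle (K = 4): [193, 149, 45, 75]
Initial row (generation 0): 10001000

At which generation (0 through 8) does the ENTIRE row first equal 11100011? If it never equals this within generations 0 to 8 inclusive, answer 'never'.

Answer: 3

Derivation:
Gen 0: 10001000
Gen 1 (rule 193): 00100011
Gen 2 (rule 149): 10111000
Gen 3 (rule 45): 11100011
Gen 4 (rule 75): 10101111
Gen 5 (rule 193): 00000111
Gen 6 (rule 149): 11110010
Gen 7 (rule 45): 10000010
Gen 8 (rule 75): 00111100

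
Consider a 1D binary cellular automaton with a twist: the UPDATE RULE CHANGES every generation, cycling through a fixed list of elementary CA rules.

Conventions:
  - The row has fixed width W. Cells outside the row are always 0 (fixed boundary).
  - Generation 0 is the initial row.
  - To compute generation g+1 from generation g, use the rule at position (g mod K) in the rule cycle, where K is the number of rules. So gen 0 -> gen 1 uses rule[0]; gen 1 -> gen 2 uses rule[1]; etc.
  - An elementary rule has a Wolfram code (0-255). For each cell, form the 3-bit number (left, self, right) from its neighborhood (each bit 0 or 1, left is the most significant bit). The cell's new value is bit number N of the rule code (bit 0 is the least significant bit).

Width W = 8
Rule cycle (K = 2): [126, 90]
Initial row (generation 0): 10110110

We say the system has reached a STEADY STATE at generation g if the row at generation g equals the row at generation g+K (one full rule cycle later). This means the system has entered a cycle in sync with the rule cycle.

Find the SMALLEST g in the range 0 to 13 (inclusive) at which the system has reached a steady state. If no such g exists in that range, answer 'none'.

Answer: 9

Derivation:
Gen 0: 10110110
Gen 1 (rule 126): 11111111
Gen 2 (rule 90): 10000001
Gen 3 (rule 126): 11000011
Gen 4 (rule 90): 11100111
Gen 5 (rule 126): 10111101
Gen 6 (rule 90): 00100100
Gen 7 (rule 126): 01111110
Gen 8 (rule 90): 11000011
Gen 9 (rule 126): 11100111
Gen 10 (rule 90): 10111101
Gen 11 (rule 126): 11100111
Gen 12 (rule 90): 10111101
Gen 13 (rule 126): 11100111
Gen 14 (rule 90): 10111101
Gen 15 (rule 126): 11100111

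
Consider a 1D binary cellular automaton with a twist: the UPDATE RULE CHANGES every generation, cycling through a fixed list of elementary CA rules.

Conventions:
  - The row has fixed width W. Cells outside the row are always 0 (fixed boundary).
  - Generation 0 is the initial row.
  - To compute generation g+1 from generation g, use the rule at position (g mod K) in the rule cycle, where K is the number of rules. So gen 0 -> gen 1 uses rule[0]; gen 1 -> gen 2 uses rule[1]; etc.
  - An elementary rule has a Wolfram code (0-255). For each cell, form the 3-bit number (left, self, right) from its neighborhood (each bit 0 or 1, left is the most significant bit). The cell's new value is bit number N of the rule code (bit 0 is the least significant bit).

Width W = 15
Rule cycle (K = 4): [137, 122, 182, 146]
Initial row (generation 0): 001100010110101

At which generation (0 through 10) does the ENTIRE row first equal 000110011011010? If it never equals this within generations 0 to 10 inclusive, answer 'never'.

Answer: 10

Derivation:
Gen 0: 001100010110101
Gen 1 (rule 137): 101001000100000
Gen 2 (rule 122): 010110101010000
Gen 3 (rule 182): 111001111111000
Gen 4 (rule 146): 010110111110100
Gen 5 (rule 137): 000100111100001
Gen 6 (rule 122): 001011100110010
Gen 7 (rule 182): 011101011001111
Gen 8 (rule 146): 101000000110110
Gen 9 (rule 137): 000011110100100
Gen 10 (rule 122): 000110011011010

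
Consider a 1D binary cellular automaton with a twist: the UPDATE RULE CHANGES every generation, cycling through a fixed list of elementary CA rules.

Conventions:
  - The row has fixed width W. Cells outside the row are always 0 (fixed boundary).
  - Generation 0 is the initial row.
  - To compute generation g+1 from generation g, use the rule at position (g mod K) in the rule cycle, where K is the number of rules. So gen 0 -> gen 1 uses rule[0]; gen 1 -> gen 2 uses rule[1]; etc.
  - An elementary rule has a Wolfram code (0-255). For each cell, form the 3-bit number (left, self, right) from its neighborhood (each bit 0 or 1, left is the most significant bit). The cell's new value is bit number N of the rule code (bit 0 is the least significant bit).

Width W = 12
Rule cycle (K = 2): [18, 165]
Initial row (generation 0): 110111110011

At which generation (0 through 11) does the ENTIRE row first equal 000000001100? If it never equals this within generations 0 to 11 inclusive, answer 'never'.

Gen 0: 110111110011
Gen 1 (rule 18): 000000001100
Gen 2 (rule 165): 111111100001
Gen 3 (rule 18): 000000010010
Gen 4 (rule 165): 111111010010
Gen 5 (rule 18): 000000001101
Gen 6 (rule 165): 111111100011
Gen 7 (rule 18): 000000010100
Gen 8 (rule 165): 111111011101
Gen 9 (rule 18): 000000000000
Gen 10 (rule 165): 111111111111
Gen 11 (rule 18): 000000000000

Answer: 1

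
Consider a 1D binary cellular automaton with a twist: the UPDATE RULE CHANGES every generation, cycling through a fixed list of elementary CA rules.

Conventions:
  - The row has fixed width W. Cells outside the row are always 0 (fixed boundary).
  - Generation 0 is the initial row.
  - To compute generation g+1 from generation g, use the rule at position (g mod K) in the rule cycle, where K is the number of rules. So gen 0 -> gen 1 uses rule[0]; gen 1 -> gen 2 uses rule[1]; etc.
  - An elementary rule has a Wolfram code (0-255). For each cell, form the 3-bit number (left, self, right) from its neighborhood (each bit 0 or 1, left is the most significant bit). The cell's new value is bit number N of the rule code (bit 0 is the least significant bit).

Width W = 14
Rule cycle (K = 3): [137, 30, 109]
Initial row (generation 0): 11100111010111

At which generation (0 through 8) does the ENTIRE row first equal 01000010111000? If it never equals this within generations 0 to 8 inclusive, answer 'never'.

Gen 0: 11100111010111
Gen 1 (rule 137): 11000110000110
Gen 2 (rule 30): 10101101001101
Gen 3 (rule 109): 11111111001111
Gen 4 (rule 137): 11111110001110
Gen 5 (rule 30): 10000001011001
Gen 6 (rule 109): 10111101111001
Gen 7 (rule 137): 00111001110000
Gen 8 (rule 30): 01100111001000

Answer: never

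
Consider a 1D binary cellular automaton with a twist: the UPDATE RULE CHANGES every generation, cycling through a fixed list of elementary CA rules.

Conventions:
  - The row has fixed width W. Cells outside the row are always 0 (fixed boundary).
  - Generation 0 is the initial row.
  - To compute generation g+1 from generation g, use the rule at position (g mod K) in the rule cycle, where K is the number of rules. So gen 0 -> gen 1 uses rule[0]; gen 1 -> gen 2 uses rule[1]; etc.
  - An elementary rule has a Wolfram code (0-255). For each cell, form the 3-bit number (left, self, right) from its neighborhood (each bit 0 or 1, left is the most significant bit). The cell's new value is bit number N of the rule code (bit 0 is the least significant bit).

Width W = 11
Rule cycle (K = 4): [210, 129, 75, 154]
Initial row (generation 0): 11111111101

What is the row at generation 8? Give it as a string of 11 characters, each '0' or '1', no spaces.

Answer: 11111111110

Derivation:
Gen 0: 11111111101
Gen 1 (rule 210): 01111111100
Gen 2 (rule 129): 00111111001
Gen 3 (rule 75): 11100001010
Gen 4 (rule 154): 11010010001
Gen 5 (rule 210): 01001101010
Gen 6 (rule 129): 00000000000
Gen 7 (rule 75): 11111111111
Gen 8 (rule 154): 11111111110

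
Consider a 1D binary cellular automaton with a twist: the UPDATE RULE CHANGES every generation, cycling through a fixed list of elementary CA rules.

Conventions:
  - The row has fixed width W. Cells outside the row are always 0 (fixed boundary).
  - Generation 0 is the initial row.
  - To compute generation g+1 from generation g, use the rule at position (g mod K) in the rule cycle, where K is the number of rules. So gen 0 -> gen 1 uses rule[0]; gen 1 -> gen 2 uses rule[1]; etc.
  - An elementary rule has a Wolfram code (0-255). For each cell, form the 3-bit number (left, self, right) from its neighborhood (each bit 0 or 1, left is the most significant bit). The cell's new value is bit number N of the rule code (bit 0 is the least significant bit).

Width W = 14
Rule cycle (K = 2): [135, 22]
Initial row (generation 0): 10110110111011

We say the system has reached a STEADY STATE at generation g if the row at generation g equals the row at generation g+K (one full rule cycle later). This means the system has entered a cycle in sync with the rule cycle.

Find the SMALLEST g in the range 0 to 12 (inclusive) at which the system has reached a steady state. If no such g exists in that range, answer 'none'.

Gen 0: 10110110111011
Gen 1 (rule 135): 10000000010000
Gen 2 (rule 22): 11000000111000
Gen 3 (rule 135): 00011111010011
Gen 4 (rule 22): 00100000011100
Gen 5 (rule 135): 11101111101001
Gen 6 (rule 22): 00000000001111
Gen 7 (rule 135): 11111111110110
Gen 8 (rule 22): 00000000000001
Gen 9 (rule 135): 11111111111111
Gen 10 (rule 22): 00000000000000
Gen 11 (rule 135): 11111111111111
Gen 12 (rule 22): 00000000000000
Gen 13 (rule 135): 11111111111111
Gen 14 (rule 22): 00000000000000

Answer: 9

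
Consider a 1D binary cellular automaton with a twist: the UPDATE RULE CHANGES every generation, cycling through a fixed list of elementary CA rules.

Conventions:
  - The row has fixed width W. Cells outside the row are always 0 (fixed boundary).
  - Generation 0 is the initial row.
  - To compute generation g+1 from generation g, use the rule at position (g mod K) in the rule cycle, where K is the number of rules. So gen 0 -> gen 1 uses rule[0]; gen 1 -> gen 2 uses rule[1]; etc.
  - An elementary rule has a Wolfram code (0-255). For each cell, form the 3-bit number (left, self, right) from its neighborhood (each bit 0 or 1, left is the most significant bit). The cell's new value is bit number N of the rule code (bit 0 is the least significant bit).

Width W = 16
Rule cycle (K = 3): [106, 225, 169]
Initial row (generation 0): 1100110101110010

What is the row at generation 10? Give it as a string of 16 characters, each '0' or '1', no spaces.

Answer: 1001011111101101

Derivation:
Gen 0: 1100110101110010
Gen 1 (rule 106): 1101111011010100
Gen 2 (rule 225): 0110111101101001
Gen 3 (rule 169): 0101111011010000
Gen 4 (rule 106): 1011001111100000
Gen 5 (rule 225): 0101000111101111
Gen 6 (rule 169): 0010010111011110
Gen 7 (rule 106): 0100101101110010
Gen 8 (rule 225): 0000010110110000
Gen 9 (rule 169): 1111001101100111
Gen 10 (rule 106): 1001011111101101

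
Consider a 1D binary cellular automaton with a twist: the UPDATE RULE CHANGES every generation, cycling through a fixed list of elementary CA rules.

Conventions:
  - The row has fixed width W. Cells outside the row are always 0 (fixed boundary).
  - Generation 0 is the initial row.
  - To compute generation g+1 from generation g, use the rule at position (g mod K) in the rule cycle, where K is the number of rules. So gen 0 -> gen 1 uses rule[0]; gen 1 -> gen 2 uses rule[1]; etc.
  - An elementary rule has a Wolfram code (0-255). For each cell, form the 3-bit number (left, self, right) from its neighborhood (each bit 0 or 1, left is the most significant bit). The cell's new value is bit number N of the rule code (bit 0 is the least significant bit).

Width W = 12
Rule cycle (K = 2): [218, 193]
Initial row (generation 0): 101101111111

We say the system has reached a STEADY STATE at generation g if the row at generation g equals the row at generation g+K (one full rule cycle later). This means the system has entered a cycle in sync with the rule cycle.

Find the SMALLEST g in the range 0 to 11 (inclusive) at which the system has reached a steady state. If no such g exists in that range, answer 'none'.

Answer: 9

Derivation:
Gen 0: 101101111111
Gen 1 (rule 218): 001101111111
Gen 2 (rule 193): 100100111111
Gen 3 (rule 218): 011011111111
Gen 4 (rule 193): 001001111111
Gen 5 (rule 218): 010111111111
Gen 6 (rule 193): 000011111111
Gen 7 (rule 218): 000111111111
Gen 8 (rule 193): 110011111111
Gen 9 (rule 218): 111111111111
Gen 10 (rule 193): 011111111111
Gen 11 (rule 218): 111111111111
Gen 12 (rule 193): 011111111111
Gen 13 (rule 218): 111111111111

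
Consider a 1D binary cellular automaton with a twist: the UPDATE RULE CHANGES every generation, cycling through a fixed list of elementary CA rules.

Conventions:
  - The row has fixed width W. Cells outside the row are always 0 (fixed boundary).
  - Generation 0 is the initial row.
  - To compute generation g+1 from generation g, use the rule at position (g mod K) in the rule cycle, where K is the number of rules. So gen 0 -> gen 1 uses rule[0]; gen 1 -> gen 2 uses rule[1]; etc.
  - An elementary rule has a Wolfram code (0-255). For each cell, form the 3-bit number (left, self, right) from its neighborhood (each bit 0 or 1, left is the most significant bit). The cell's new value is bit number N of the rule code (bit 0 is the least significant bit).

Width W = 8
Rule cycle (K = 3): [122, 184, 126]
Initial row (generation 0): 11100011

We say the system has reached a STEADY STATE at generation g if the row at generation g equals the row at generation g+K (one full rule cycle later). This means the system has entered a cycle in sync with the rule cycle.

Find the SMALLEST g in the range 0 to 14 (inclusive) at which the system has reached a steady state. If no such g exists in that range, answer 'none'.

Gen 0: 11100011
Gen 1 (rule 122): 10110111
Gen 2 (rule 184): 01101110
Gen 3 (rule 126): 11111011
Gen 4 (rule 122): 10001111
Gen 5 (rule 184): 01001110
Gen 6 (rule 126): 11111011
Gen 7 (rule 122): 10001111
Gen 8 (rule 184): 01001110
Gen 9 (rule 126): 11111011
Gen 10 (rule 122): 10001111
Gen 11 (rule 184): 01001110
Gen 12 (rule 126): 11111011
Gen 13 (rule 122): 10001111
Gen 14 (rule 184): 01001110
Gen 15 (rule 126): 11111011
Gen 16 (rule 122): 10001111
Gen 17 (rule 184): 01001110

Answer: 3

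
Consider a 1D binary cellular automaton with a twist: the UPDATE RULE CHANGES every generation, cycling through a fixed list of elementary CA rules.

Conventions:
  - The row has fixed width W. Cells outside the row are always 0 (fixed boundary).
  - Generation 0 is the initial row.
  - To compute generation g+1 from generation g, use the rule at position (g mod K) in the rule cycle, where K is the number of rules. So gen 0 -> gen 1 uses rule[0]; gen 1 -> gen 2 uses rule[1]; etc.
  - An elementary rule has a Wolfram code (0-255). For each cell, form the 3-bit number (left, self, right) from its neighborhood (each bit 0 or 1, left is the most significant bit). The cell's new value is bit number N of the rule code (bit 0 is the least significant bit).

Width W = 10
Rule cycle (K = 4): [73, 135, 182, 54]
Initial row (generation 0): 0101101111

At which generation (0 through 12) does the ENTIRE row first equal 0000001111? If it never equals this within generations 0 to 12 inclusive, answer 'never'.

Gen 0: 0101101111
Gen 1 (rule 73): 0001101001
Gen 2 (rule 135): 1110001011
Gen 3 (rule 182): 0101011100
Gen 4 (rule 54): 1111100010
Gen 5 (rule 73): 1000101000
Gen 6 (rule 135): 1011101011
Gen 7 (rule 182): 1101011100
Gen 8 (rule 54): 0011100010
Gen 9 (rule 73): 1010101000
Gen 10 (rule 135): 1010101011
Gen 11 (rule 182): 1111111100
Gen 12 (rule 54): 0000000010

Answer: never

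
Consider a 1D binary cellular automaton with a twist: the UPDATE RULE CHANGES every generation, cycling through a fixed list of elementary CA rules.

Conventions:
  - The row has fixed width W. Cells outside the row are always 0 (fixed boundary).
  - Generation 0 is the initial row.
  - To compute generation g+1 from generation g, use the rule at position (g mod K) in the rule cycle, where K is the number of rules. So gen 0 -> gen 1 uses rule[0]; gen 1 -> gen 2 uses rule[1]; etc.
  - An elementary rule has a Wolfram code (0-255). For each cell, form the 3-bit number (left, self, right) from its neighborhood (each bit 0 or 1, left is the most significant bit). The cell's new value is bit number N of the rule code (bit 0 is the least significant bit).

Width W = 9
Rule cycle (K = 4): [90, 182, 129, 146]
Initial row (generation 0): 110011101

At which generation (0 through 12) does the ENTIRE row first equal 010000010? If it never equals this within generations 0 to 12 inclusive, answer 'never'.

Gen 0: 110011101
Gen 1 (rule 90): 111110100
Gen 2 (rule 182): 011101110
Gen 3 (rule 129): 001000100
Gen 4 (rule 146): 010101010
Gen 5 (rule 90): 100000001
Gen 6 (rule 182): 110000011
Gen 7 (rule 129): 000111000
Gen 8 (rule 146): 001010100
Gen 9 (rule 90): 010000010
Gen 10 (rule 182): 111000111
Gen 11 (rule 129): 010010010
Gen 12 (rule 146): 101101101

Answer: 9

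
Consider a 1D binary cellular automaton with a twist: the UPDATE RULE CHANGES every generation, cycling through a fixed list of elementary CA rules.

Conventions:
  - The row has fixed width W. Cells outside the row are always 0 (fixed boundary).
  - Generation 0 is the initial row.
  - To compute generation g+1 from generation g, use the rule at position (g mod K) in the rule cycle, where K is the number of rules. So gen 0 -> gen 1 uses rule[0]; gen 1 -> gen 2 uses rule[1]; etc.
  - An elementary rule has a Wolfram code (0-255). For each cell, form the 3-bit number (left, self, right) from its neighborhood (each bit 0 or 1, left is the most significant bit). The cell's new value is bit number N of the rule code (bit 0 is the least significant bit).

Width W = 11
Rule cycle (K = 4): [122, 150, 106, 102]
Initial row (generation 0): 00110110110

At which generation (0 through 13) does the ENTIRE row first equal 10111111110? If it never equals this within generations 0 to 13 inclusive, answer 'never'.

Answer: 2

Derivation:
Gen 0: 00110110110
Gen 1 (rule 122): 01111111111
Gen 2 (rule 150): 10111111110
Gen 3 (rule 106): 01100000010
Gen 4 (rule 102): 10100000110
Gen 5 (rule 122): 01010001111
Gen 6 (rule 150): 11011010110
Gen 7 (rule 106): 11111101110
Gen 8 (rule 102): 00000110010
Gen 9 (rule 122): 00001111101
Gen 10 (rule 150): 00010111001
Gen 11 (rule 106): 00101101010
Gen 12 (rule 102): 01110111110
Gen 13 (rule 122): 11011100011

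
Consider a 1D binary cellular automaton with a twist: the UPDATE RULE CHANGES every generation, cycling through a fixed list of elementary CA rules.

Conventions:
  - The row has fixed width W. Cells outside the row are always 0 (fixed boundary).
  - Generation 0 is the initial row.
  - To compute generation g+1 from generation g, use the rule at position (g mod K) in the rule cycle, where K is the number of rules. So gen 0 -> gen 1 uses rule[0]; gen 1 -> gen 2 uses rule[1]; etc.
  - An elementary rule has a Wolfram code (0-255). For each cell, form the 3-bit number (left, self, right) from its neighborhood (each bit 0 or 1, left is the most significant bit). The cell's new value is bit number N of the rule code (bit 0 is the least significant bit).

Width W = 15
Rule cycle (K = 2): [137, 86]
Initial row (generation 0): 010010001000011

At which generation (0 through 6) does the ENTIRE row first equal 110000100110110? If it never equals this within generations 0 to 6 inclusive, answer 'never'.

Gen 0: 010010001000011
Gen 1 (rule 137): 000000100011010
Gen 2 (rule 86): 000001110101011
Gen 3 (rule 137): 111101100000010
Gen 4 (rule 86): 000100110000111
Gen 5 (rule 137): 110000100110110
Gen 6 (rule 86): 011001111010011

Answer: 5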